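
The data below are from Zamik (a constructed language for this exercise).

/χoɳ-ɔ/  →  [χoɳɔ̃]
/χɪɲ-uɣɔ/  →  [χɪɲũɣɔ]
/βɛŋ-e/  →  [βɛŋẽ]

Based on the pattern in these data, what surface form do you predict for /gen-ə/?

[genə̃]

The data show progressive nasality assimilation (vowel nasalisation): /ɔ/ → [ɔ̃] after /ɳ/; /u/ → [ũ] after /ɲ/; /e/ → [ẽ] after /ŋ/ — a vowel is nasalised by an immediately preceding nasal consonant.
/ə/ sits next to the nasal /n/ and is therefore nasalised to [ə̃].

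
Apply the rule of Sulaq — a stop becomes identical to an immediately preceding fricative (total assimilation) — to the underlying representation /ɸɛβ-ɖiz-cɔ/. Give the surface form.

[ɸɛββizzɔ]

/ɖ/ is the segment targeted by the rule; it sits immediately after /β/, so it assimilates completely and surfaces as [β].
The same rule applies at the second boundary: /c/ → [z] next to /z/.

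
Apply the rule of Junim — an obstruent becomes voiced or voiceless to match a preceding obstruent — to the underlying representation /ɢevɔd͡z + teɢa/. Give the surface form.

/t/ is a voiceless alveolar stop. The preceding trigger /d͡z/ is voiced, so /t/ must become voiced as well.
A voiced alveolar stop is [d], so the surface segment is [d].

[ɢevɔd͡zdeɢa]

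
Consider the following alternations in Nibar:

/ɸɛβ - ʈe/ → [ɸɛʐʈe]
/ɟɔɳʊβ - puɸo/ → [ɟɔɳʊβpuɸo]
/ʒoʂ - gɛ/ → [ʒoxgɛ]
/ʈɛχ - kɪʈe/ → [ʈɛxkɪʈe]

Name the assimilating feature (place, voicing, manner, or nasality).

Comparing underlying and surface forms, /β/ → [ʐ] is the alternation; the neighbouring /ʈ/ is constant.
/β/ is bilabial while /ʈ/ is retroflex; the output [ʐ] is retroflex, matching the trigger — so the feature that spreads is place.
The other alternating forms pattern the same way: /ʂ/ → [x] before /g/ (retroflex → velar, matching velar); /χ/ → [x] before /k/ (uvular → velar, matching velar) — only place changes, and always toward the following segment.
Nothing changes in [ɟɔɳʊβpuɸo]: there the adjacent consonants already agree in place (/β/ and /p/ are both bilabial), so this form is consistent with the same rule.

place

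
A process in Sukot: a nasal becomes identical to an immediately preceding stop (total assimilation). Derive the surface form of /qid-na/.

[qidda]

/n/ is the segment targeted by the rule; it sits immediately after /d/, so it assimilates completely and surfaces as [d].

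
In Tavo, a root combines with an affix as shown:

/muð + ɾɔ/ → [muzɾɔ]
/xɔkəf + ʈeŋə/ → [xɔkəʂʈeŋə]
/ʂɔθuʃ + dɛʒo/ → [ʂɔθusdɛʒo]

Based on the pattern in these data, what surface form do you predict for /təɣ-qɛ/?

The data show regressive place assimilation: /ð/ → [z] before /ɾ/; /f/ → [ʂ] before /ʈ/; /ʃ/ → [s] before /d/. In each pair only place changes, matching the following consonant, while manner and voice stay constant.
/ɣ/ is a voiced velar fricative. The following trigger /q/ is uvular, so /ɣ/ must become uvular as well.
The voiced uvular fricative is [ʁ], so /ɣ/ → [ʁ].

[təʁqɛ]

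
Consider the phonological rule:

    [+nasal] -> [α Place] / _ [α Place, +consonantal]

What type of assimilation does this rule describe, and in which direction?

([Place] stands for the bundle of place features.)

regressive place assimilation

The rule copies the place features (abbreviated [Place]) from the environment onto the target, so the assimilating feature is place.
Since the environment is written after the underscore, the trigger follows the target; the direction is regressive.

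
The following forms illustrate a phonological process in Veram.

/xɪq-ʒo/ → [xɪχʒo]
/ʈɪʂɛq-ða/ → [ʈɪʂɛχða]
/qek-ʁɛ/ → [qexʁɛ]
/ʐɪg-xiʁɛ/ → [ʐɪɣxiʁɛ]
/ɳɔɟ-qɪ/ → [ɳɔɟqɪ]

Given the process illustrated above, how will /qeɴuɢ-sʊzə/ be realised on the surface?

The data show regressive manner assimilation: /q/ → [χ] before /ʒ/; /q/ → [χ] before /ð/; /k/ → [x] before /ʁ/; /g/ → [ɣ] before /x/. In each pair only manner changes, matching the following consonant, while place and voice stay constant.
No alternation appears in [ɳɔɟqɪ]: there the adjacent consonants already agree in manner (/ɟ/ and /q/ are both stops), so this form is consistent with the same rule.
The rule targets /ɢ/ (voiced uvular stop), which sits before the trigger /s/ (fricative).
Changing only its manner to fricative gives [ʁ] — the voiced uvular fricative.

[qeɴuʁsʊzə]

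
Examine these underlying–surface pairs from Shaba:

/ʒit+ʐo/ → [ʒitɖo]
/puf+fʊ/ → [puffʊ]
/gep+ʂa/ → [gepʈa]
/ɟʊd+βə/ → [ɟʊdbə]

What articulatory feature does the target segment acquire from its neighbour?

Underlying /ʐ/ is realised as [ɖ] next to /t/; /t/ itself does not change.
The change fricative → stop matches the manner of the preceding /t/, identifying this as manner assimilation.
The other alternating forms pattern the same way: /ʂ/ → [ʈ] after /p/ (fricative → stop, matching a stop); /β/ → [b] after /d/ (fricative → stop, matching a stop) — only manner changes, and always toward the preceding segment.
No alternation appears in [puffʊ]: there the adjacent consonants already agree in manner (/f/ and /f/ are both fricatives), so this form is consistent with the same rule.

manner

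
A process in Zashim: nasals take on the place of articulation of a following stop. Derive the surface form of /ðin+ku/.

The rule targets /n/ (voiced alveolar nasal), which sits before the trigger /k/ (velar).
The voiced velar nasal is [ŋ], so /n/ → [ŋ].

[ðiŋku]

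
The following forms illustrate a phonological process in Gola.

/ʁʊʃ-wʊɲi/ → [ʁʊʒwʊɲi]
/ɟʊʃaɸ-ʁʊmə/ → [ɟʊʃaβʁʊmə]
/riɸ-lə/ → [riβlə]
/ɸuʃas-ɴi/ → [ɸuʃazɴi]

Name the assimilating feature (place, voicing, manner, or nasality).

voicing

Comparing underlying and surface forms, /ʃ/ → [ʒ] is the alternation; the neighbouring /w/ is constant.
The change voiceless → voiced matches the voicing of the following /w/, identifying this as voicing assimilation.
The same holds elsewhere in the data: /ɸ/ → [β] before /ʁ/ (voiceless → voiced, matching voiced); /ɸ/ → [β] before /l/ (voiceless → voiced, matching voiced); /s/ → [z] before /ɴ/ (voiceless → voiced, matching voiced) — only voicing changes, and always toward the following segment.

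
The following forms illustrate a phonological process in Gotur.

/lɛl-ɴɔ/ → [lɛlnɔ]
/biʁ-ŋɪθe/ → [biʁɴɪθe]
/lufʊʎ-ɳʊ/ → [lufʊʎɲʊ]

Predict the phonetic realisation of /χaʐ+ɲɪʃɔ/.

[χaʐɳɪʃɔ]

The data show progressive place assimilation: /ɴ/ → [n] after /l/; /ŋ/ → [ɴ] after /ʁ/; /ɳ/ → [ɲ] after /ʎ/. In each pair only place changes, matching the preceding consonant, while manner and voice stay constant.
The rule targets /ɲ/ (voiced palatal nasal), which sits after the trigger /ʐ/ (retroflex).
A voiced retroflex nasal is [ɳ], so the surface segment is [ɳ].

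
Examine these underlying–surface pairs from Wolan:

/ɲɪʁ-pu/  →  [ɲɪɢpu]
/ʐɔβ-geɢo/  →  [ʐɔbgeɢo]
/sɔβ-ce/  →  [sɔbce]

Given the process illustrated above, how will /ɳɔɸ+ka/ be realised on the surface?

The data show regressive manner assimilation: /ʁ/ → [ɢ] before /p/; /β/ → [b] before /g/; /β/ → [b] before /c/. In each pair only manner changes, matching the following consonant, while place and voice stay constant.
The rule targets /ɸ/ (voiceless bilabial fricative), which sits before the trigger /k/ (stop).
Changing only its manner to stop gives [p] — the voiceless bilabial stop.

[ɳɔpka]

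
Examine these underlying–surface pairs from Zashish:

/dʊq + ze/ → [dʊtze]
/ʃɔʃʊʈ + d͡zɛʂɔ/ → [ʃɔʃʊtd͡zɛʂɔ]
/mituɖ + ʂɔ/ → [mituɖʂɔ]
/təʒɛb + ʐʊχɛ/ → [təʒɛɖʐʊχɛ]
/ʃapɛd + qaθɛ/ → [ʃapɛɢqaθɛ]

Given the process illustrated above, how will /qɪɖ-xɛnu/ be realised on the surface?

The data show regressive place assimilation: /q/ → [t] before /z/; /ʈ/ → [t] before /d͡z/; /b/ → [ɖ] before /ʐ/; /d/ → [ɢ] before /q/. In each pair only place changes, matching the following consonant, while manner and voice stay constant.
Nothing changes in [mituɖʂɔ]: there the adjacent consonants already agree in place (/ɖ/ and /ʂ/ are both retroflex), so this form is consistent with the same rule.
/ɖ/ is a voiced retroflex stop. The following trigger /x/ is velar, so /ɖ/ must become velar as well.
Changing only its place to velar gives [g] — the voiced velar stop.

[qɪgxɛnu]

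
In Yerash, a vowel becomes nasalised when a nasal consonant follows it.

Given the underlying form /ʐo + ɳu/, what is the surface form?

[ʐõɳu]

/o/ sits next to the nasal /ɳ/ and is therefore nasalised to [õ].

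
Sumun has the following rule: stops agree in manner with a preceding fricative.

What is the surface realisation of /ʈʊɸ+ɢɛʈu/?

The rule targets /ɢ/ (voiced uvular stop), which sits after the trigger /ɸ/ (fricative).
Changing only its manner to fricative gives [ʁ] — the voiced uvular fricative.

[ʈʊɸʁɛʈu]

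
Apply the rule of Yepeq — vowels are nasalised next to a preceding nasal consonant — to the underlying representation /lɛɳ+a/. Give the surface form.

/a/ sits next to the nasal /ɳ/ and is therefore nasalised to [ã].

[lɛɳã]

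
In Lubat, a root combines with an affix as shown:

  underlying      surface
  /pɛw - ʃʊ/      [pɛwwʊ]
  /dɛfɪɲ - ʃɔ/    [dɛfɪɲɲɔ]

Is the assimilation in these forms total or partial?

The segment that alternates is /ʃ/, which surfaces as [w] when adjacent to /w/.
The output [w] is identical to the trigger /w/ — every feature (place, manner, voicing) has been copied — so this is total assimilation.
The remaining alternation confirms this: /ʃ/ → [ɲ] after /ɲ/ — in each case the output is a copy of the preceding consonant.

total assimilation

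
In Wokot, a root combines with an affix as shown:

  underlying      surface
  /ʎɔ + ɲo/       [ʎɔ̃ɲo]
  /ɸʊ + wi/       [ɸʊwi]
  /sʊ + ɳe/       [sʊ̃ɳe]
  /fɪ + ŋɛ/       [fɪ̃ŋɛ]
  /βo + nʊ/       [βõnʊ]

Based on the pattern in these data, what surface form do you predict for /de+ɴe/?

The data show regressive nasality assimilation (vowel nasalisation): /ɔ/ → [ɔ̃] before /ɲ/; /ʊ/ → [ʊ̃] before /ɳ/; /ɪ/ → [ɪ̃] before /ŋ/; /o/ → [õ] before /n/ — a vowel is nasalised by an immediately following nasal consonant.
No change occurs in [ɸʊwi] because the vowel at the boundary is adjacent to an oral consonant, not a nasal (/ʊ/ next to /w/).
/e/ sits next to the nasal /ɴ/ and is therefore nasalised to [ẽ].

[dẽɴe]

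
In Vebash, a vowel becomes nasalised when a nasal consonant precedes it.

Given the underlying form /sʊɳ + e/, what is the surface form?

[sʊɳẽ]

The vowel /e/ is adjacent to the preceding nasal /ɳ/, so it acquires [+nasal] and surfaces as [ẽ].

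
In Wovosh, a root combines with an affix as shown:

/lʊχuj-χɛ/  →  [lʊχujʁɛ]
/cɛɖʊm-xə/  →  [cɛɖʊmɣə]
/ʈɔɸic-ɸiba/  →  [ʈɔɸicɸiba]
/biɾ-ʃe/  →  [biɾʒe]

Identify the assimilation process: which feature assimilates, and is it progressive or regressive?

The segment that alternates is /χ/, which surfaces as [ʁ] when adjacent to /j/.
The change voiceless → voiced matches the voicing of the preceding /j/, identifying this as voicing assimilation.
Place and manner are unchanged, so the assimilation is partial, not total.
The same holds elsewhere in the data: /x/ → [ɣ] after /m/ (voiceless → voiced, matching voiced); /ʃ/ → [ʒ] after /ɾ/ (voiceless → voiced, matching voiced) — only voicing changes, and always toward the preceding segment.
Nothing changes in [ʈɔɸicɸiba]: there the adjacent consonants already agree in voicing (/ɸ/ and /c/ are both voiceless), so this form is consistent with the same rule.
The trigger is the preceding segment, so the direction is progressive (perseverative).

progressive voicing assimilation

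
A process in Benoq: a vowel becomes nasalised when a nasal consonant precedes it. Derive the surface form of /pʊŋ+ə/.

[pʊŋə̃]

The vowel /ə/ is adjacent to the preceding nasal /ŋ/, so it acquires [+nasal] and surfaces as [ə̃].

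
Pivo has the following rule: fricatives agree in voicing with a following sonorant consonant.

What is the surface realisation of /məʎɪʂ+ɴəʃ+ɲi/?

[məʎɪʐɴəʒɲi]

The rule targets /ʂ/ (voiceless retroflex fricative), which sits before the trigger /ɴ/ (voiced).
Changing only its voicing to voiced gives [ʐ] — the voiced retroflex fricative.
At the second juncture, /ʃ/ likewise becomes [ʒ] adjacent to /ɲ/.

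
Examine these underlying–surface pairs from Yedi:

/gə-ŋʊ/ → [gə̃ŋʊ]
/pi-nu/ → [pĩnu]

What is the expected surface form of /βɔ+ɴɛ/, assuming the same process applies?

[βɔ̃ɴɛ]

The data show regressive nasality assimilation (vowel nasalisation): /ə/ → [ə̃] before /ŋ/; /i/ → [ĩ] before /n/ — a vowel is nasalised by an immediately following nasal consonant.
/ɔ/ sits next to the nasal /ɴ/ and is therefore nasalised to [ɔ̃].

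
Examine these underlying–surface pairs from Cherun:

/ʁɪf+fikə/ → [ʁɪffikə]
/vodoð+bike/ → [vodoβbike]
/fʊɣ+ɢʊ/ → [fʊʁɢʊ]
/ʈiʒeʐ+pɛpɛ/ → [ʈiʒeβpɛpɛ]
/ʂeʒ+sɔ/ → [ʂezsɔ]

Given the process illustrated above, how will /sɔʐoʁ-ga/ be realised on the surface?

The data show regressive place assimilation: /ð/ → [β] before /b/; /ɣ/ → [ʁ] before /ɢ/; /ʐ/ → [β] before /p/; /ʒ/ → [z] before /s/. In each pair only place changes, matching the following consonant, while manner and voice stay constant.
No alternation appears in [ʁɪffikə]: there the adjacent consonants already agree in place (/f/ and /f/ are both labiodental), so this form is consistent with the same rule.
The rule targets /ʁ/ (voiced uvular fricative), which sits before the trigger /g/ (velar).
Changing only its place to velar gives [ɣ] — the voiced velar fricative.

[sɔʐoɣga]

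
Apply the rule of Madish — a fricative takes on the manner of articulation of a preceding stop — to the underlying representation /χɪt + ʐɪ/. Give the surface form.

[χɪtɖɪ]

The rule targets /ʐ/ (voiced retroflex fricative), which sits after the trigger /t/ (stop).
The voiced retroflex stop is [ɖ], so /ʐ/ → [ɖ].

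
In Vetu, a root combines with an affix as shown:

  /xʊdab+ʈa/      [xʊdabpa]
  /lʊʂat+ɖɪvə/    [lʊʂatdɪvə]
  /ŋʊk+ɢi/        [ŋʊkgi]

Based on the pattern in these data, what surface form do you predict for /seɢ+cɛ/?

The data show progressive place assimilation: /ʈ/ → [p] after /b/; /ɖ/ → [d] after /t/; /ɢ/ → [g] after /k/. In each pair only place changes, matching the preceding consonant, while manner and voice stay constant.
/c/ is a voiceless palatal stop. The preceding trigger /ɢ/ is uvular, so /c/ must become uvular as well.
Changing only its place to uvular gives [q] — the voiceless uvular stop.

[seɢqɛ]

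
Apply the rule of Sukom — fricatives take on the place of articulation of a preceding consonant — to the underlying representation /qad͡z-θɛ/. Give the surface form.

The rule targets /θ/ (voiceless dental fricative), which sits after the trigger /d͡z/ (alveolar).
The voiceless alveolar fricative is [s], so /θ/ → [s].

[qad͡zsɛ]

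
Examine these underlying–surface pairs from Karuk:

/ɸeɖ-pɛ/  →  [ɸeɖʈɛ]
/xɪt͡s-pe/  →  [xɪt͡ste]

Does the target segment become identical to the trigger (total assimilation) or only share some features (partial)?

partial assimilation

The segment that alternates is /p/, which surfaces as [ʈ] when adjacent to /ɖ/.
/p/ is bilabial while /ɖ/ is retroflex; the output [ʈ] is retroflex, matching the trigger — so the feature that spreads is place.
Manner and voice are unchanged, so the assimilation is partial, not total.
The same holds elsewhere in the data: /p/ → [t] after /t͡s/ (bilabial → alveolar, matching alveolar) — only place changes, and always toward the preceding segment.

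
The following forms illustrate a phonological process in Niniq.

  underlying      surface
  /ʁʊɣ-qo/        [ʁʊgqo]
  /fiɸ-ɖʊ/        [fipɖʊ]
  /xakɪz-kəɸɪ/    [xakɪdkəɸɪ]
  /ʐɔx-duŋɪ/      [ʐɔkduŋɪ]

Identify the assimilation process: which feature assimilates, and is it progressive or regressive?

The segment that alternates is /ɣ/, which surfaces as [g] when adjacent to /q/.
The change fricative → stop matches the manner of the following /q/, identifying this as manner assimilation.
Place and voice are unchanged, so the assimilation is partial, not total.
Checking the remaining alternations: /ɸ/ → [p] before /ɖ/ (fricative → stop, matching a stop); /z/ → [d] before /k/ (fricative → stop, matching a stop); /x/ → [k] before /d/ (fricative → stop, matching a stop) — only manner changes, and always toward the following segment.
The trigger is the following segment, so the direction is regressive (anticipatory).

regressive manner assimilation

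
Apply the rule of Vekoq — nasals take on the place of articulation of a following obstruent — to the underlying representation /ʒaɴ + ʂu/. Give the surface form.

The rule targets /ɴ/ (voiced uvular nasal), which sits before the trigger /ʂ/ (retroflex).
The voiced retroflex nasal is [ɳ], so /ɴ/ → [ɳ].

[ʒaɳʂu]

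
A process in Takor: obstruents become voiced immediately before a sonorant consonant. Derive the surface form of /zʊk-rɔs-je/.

The rule targets /k/ (voiceless velar stop), which sits before the trigger /r/ (voiced).
The voiced velar stop is [g], so /k/ → [g].
At the second juncture, /s/ likewise becomes [z] adjacent to /j/.

[zʊgrɔzje]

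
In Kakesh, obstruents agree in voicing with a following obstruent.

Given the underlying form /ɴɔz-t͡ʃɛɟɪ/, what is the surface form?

[ɴɔst͡ʃɛɟɪ]

/z/ is a voiced alveolar fricative. The following trigger /t͡ʃ/ is voiceless, so /z/ must become voiceless as well.
Changing only its voicing to voiceless gives [s] — the voiceless alveolar fricative.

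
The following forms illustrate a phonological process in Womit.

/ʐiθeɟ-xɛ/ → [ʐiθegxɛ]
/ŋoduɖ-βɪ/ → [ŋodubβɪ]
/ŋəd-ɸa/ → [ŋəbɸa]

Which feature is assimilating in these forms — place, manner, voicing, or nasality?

Comparing underlying and surface forms, /ɟ/ → [g] is the alternation; the neighbouring /x/ is constant.
The change palatal → velar matches the place of the following /x/, identifying this as place assimilation.
The other alternating forms pattern the same way: /ɖ/ → [b] before /β/ (retroflex → bilabial, matching bilabial); /d/ → [b] before /ɸ/ (alveolar → bilabial, matching bilabial) — only place changes, and always toward the following segment.

place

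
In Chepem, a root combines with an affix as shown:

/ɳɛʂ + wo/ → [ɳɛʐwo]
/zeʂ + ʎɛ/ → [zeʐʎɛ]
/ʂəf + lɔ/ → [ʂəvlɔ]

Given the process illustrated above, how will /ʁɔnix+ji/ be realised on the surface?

[ʁɔniɣji]

The data show regressive voicing assimilation: /ʂ/ → [ʐ] before /w/; /ʂ/ → [ʐ] before /ʎ/; /f/ → [v] before /l/. In each pair only voicing changes, matching the following consonant, while place and manner stay constant.
/x/ is a voiceless velar fricative. The following trigger /j/ is voiced, so /x/ must become voiced as well.
A voiced velar fricative is [ɣ], so the surface segment is [ɣ].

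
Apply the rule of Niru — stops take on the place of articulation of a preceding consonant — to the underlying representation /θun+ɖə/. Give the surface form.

[θundə]

The rule targets /ɖ/ (voiced retroflex stop), which sits after the trigger /n/ (alveolar).
A voiced alveolar stop is [d], so the surface segment is [d].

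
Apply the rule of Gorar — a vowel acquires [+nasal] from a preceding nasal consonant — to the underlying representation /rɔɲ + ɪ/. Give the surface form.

The vowel /ɪ/ is adjacent to the preceding nasal /ɲ/, so it acquires [+nasal] and surfaces as [ɪ̃].

[rɔɲɪ̃]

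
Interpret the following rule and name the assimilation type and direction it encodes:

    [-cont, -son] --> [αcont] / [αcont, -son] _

progressive manner assimilation

The rule copies [cont] (continuancy) from the environment onto the target stops; since [±cont] encodes the stop/fricative manner contrast, the assimilating dimension is manner.
The conditioning segment sits to the left of the focus bar, meaning the trigger precedes the segment that changes — progressive assimilation.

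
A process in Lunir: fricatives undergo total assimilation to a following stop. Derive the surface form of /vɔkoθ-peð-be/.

[vɔkoppebbe]

/θ/ is the segment targeted by the rule; it sits immediately before /p/, so it assimilates completely and surfaces as [p].
The same rule applies at the second boundary: /ð/ → [b] next to /b/.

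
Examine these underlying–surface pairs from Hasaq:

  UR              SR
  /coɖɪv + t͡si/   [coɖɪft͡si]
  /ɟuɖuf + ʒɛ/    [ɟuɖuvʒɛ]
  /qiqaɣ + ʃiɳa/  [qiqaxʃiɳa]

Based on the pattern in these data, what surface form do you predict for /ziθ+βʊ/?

[ziðβʊ]

The data show regressive voicing assimilation: /v/ → [f] before /t͡s/; /f/ → [v] before /ʒ/; /ɣ/ → [x] before /ʃ/. In each pair only voicing changes, matching the following consonant, while place and manner stay constant.
/θ/ is a voiceless dental fricative. The following trigger /β/ is voiced, so /θ/ must become voiced as well.
A voiced dental fricative is [ð], so the surface segment is [ð].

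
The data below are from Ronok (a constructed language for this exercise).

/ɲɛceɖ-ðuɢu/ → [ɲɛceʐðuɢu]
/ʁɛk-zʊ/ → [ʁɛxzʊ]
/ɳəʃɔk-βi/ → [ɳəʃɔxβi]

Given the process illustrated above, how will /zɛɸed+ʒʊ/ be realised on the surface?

The data show regressive manner assimilation: /ɖ/ → [ʐ] before /ð/; /k/ → [x] before /z/; /k/ → [x] before /β/. In each pair only manner changes, matching the following consonant, while place and voice stay constant.
The rule targets /d/ (voiced alveolar stop), which sits before the trigger /ʒ/ (fricative).
The voiced alveolar fricative is [z], so /d/ → [z].

[zɛɸezʒʊ]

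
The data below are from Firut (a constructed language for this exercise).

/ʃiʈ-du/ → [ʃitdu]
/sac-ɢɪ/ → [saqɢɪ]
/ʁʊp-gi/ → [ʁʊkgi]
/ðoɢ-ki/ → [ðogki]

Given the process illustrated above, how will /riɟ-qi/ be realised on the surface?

[riɢqi]

The data show regressive place assimilation: /ʈ/ → [t] before /d/; /c/ → [q] before /ɢ/; /p/ → [k] before /g/; /ɢ/ → [g] before /k/. In each pair only place changes, matching the following consonant, while manner and voice stay constant.
The rule targets /ɟ/ (voiced palatal stop), which sits before the trigger /q/ (uvular).
The voiced uvular stop is [ɢ], so /ɟ/ → [ɢ].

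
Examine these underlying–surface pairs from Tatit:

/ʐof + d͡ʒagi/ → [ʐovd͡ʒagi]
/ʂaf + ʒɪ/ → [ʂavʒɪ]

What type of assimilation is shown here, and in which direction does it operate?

regressive voicing assimilation

Underlying /f/ is realised as [v] next to /d͡ʒ/; /d͡ʒ/ itself does not change.
The change voiceless → voiced matches the voicing of the following /d͡ʒ/, identifying this as voicing assimilation.
Place and manner are unchanged, so the assimilation is partial, not total.
Checking the remaining alternation: /f/ → [v] before /ʒ/ (voiceless → voiced, matching voiced) — only voicing changes, and always toward the following segment.
The trigger is the following segment, so the direction is regressive (anticipatory).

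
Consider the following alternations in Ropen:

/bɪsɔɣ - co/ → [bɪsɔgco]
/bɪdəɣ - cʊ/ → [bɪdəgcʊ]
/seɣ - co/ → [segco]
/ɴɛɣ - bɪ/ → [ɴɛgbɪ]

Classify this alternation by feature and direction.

The segment that alternates is /ɣ/, which surfaces as [g] when adjacent to /c/.
The change fricative → stop matches the manner of the following /c/, identifying this as manner assimilation.
Place and voice are unchanged, so the assimilation is partial, not total.
The other alternating form patterns the same way: /ɣ/ → [g] before /b/ (fricative → stop, matching a stop) — only manner changes, and always toward the following segment.
The trigger is the following segment, so the direction is regressive (anticipatory).

regressive manner assimilation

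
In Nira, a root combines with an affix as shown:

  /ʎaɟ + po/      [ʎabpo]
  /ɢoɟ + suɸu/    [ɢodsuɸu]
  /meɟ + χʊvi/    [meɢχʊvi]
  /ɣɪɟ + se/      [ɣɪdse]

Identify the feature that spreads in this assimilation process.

place

Comparing underlying and surface forms, /ɟ/ → [b] is the alternation; the neighbouring /p/ is constant.
/ɟ/ is palatal while /p/ is bilabial; the output [b] is bilabial, matching the trigger — so the feature that spreads is place.
The same holds elsewhere in the data: /ɟ/ → [d] before /s/ (palatal → alveolar, matching alveolar); /ɟ/ → [ɢ] before /χ/ (palatal → uvular, matching uvular) — only place changes, and always toward the following segment.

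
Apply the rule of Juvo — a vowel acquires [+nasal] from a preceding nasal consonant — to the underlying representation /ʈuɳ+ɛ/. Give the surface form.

[ʈuɳɛ̃]

The vowel /ɛ/ is adjacent to the preceding nasal /ɳ/, so it acquires [+nasal] and surfaces as [ɛ̃].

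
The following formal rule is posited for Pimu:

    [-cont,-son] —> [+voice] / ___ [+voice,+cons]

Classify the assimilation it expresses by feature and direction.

The structural change is [+voice], and the conditioning segment [+voice,+cons] (a voiced consonant) is itself voiced, so the target comes to share the voicing of its neighbour — voicing assimilation.
Since the environment is written after the underscore, the trigger follows the target; the direction is regressive.

regressive voicing assimilation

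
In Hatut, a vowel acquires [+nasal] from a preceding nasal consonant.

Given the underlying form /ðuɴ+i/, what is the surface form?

[ðuɴĩ]

/i/ sits next to the nasal /ɴ/ and is therefore nasalised to [ĩ].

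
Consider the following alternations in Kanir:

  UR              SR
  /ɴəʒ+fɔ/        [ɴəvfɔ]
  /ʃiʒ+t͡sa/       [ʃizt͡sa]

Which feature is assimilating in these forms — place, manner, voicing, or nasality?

place

Comparing underlying and surface forms, /ʒ/ → [v] is the alternation; the neighbouring /f/ is constant.
/ʒ/ is postalveolar while /f/ is labiodental; the output [v] is labiodental, matching the trigger — so the feature that spreads is place.
Checking the remaining alternation: /ʒ/ → [z] before /t͡s/ (postalveolar → alveolar, matching alveolar) — only place changes, and always toward the following segment.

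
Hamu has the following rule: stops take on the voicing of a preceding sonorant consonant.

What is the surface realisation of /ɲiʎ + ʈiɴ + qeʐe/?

[ɲiʎɖiɴɢeʐe]

/ʈ/ is a voiceless retroflex stop. The preceding trigger /ʎ/ is voiced, so /ʈ/ must become voiced as well.
The voiced retroflex stop is [ɖ], so /ʈ/ → [ɖ].
The same rule applies at the second boundary: /q/ → [ɢ] next to /ɴ/.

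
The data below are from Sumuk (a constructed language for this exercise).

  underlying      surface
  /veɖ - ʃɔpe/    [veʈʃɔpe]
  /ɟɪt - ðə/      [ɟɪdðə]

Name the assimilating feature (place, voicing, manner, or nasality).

Underlying /ɖ/ is realised as [ʈ] next to /ʃ/; /ʃ/ itself does not change.
The change voiced → voiceless matches the voicing of the following /ʃ/, identifying this as voicing assimilation.
The other alternating form patterns the same way: /t/ → [d] before /ð/ (voiceless → voiced, matching voiced) — only voicing changes, and always toward the following segment.

voicing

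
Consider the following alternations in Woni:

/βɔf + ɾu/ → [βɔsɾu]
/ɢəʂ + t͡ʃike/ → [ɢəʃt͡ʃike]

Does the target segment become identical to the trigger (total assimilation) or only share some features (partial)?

The segment that alternates is /f/, which surfaces as [s] when adjacent to /ɾ/.
The change labiodental → alveolar matches the place of the following /ɾ/, identifying this as place assimilation.
Manner and voice are unchanged, so the assimilation is partial, not total.
The other alternating form patterns the same way: /ʂ/ → [ʃ] before /t͡ʃ/ (retroflex → postalveolar, matching postalveolar) — only place changes, and always toward the following segment.

partial assimilation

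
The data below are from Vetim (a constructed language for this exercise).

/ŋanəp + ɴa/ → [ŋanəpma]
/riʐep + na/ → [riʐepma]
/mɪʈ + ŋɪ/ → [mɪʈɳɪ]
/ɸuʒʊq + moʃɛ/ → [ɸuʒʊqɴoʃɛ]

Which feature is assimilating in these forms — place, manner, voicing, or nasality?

Comparing underlying and surface forms, /ɴ/ → [m] is the alternation; the neighbouring /p/ is constant.
/ɴ/ is uvular while /p/ is bilabial; the output [m] is bilabial, matching the trigger — so the feature that spreads is place.
Checking the remaining alternations: /n/ → [m] after /p/ (alveolar → bilabial, matching bilabial); /ŋ/ → [ɳ] after /ʈ/ (velar → retroflex, matching retroflex); /m/ → [ɴ] after /q/ (bilabial → uvular, matching uvular) — only place changes, and always toward the preceding segment.

place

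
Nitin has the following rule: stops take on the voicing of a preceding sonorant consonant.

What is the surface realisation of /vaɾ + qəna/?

The rule targets /q/ (voiceless uvular stop), which sits after the trigger /ɾ/ (voiced).
A voiced uvular stop is [ɢ], so the surface segment is [ɢ].

[vaɾɢəna]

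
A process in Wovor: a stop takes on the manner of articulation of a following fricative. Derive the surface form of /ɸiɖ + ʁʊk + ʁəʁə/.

/ɖ/ is a voiced retroflex stop. The following trigger /ʁ/ is a fricative, so /ɖ/ must become a fricative as well.
Changing only its manner to fricative gives [ʐ] — the voiced retroflex fricative.
The same rule applies at the second boundary: /k/ → [x] next to /ʁ/.

[ɸiʐʁʊxʁəʁə]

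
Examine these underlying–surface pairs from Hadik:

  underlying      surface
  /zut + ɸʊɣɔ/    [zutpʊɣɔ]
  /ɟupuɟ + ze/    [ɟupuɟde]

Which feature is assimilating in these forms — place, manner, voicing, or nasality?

Comparing underlying and surface forms, /ɸ/ → [p] is the alternation; the neighbouring /t/ is constant.
The change fricative → stop matches the manner of the preceding /t/, identifying this as manner assimilation.
The same holds elsewhere in the data: /z/ → [d] after /ɟ/ (fricative → stop, matching a stop) — only manner changes, and always toward the preceding segment.

manner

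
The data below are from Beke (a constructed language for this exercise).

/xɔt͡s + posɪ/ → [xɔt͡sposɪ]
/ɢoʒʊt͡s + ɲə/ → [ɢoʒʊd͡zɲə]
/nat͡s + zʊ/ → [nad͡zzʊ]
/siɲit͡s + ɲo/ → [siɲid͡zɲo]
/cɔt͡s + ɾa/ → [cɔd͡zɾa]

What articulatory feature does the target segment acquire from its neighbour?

Underlying /t͡s/ is realised as [d͡z] next to /ɲ/; /ɲ/ itself does not change.
/t͡s/ is voiceless while /ɲ/ is voiced; the output [d͡z] is voiced, matching the trigger — so the feature that spreads is voicing.
The same holds elsewhere in the data: /t͡s/ → [d͡z] before /z/ (voiceless → voiced, matching voiced); /t͡s/ → [d͡z] before /ɾ/ (voiceless → voiced, matching voiced) — only voicing changes, and always toward the following segment.
No alternation appears in [xɔt͡sposɪ]: there the adjacent consonants already agree in voicing (/t͡s/ and /p/ are both voiceless), so this form is consistent with the same rule.

voicing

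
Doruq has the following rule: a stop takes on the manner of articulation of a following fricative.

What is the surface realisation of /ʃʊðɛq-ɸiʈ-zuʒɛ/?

[ʃʊðɛχɸiʂzuʒɛ]

The rule targets /q/ (voiceless uvular stop), which sits before the trigger /ɸ/ (fricative).
The voiceless uvular fricative is [χ], so /q/ → [χ].
The same rule applies at the second boundary: /ʈ/ → [ʂ] next to /z/.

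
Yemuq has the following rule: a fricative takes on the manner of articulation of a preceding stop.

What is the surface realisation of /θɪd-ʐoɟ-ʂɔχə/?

/ʐ/ is a voiced retroflex fricative. The preceding trigger /d/ is a stop, so /ʐ/ must become a stop as well.
The voiced retroflex stop is [ɖ], so /ʐ/ → [ɖ].
At the second juncture, /ʂ/ likewise becomes [ʈ] adjacent to /ɟ/.

[θɪdɖoɟʈɔχə]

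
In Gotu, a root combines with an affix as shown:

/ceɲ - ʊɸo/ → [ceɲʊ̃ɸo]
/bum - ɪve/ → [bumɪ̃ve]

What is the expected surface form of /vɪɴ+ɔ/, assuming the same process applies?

The data show progressive nasality assimilation (vowel nasalisation): /ʊ/ → [ʊ̃] after /ɲ/; /ɪ/ → [ɪ̃] after /m/ — a vowel is nasalised by an immediately preceding nasal consonant.
The vowel /ɔ/ is adjacent to the preceding nasal /ɴ/, so it acquires [+nasal] and surfaces as [ɔ̃].

[vɪɴɔ̃]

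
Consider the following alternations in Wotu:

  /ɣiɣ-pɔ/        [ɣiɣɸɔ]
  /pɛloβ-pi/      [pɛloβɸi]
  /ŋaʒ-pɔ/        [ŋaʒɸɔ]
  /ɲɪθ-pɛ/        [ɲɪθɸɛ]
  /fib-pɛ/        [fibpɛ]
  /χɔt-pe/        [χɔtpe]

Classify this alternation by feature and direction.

progressive manner assimilation

Underlying /p/ is realised as [ɸ] next to /ɣ/; /ɣ/ itself does not change.
The change stop → fricative matches the manner of the preceding /ɣ/, identifying this as manner assimilation.
Place and voice are unchanged, so the assimilation is partial, not total.
The same holds elsewhere in the data: /p/ → [ɸ] after /β/ (stop → fricative, matching a fricative); /p/ → [ɸ] after /ʒ/ (stop → fricative, matching a fricative); /p/ → [ɸ] after /θ/ (stop → fricative, matching a fricative) — only manner changes, and always toward the preceding segment.
Nothing changes in [fibpɛ], [χɔtpe]: there the adjacent consonants already agree in manner (/p/ and /b/ are both stops; /p/ and /t/ are both stops), so these forms are consistent with the same rule.
Since the segment that changes follows the conditioning segment, the assimilation is progressive.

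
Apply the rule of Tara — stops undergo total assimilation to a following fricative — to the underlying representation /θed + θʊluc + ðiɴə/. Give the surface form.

/d/ is the segment targeted by the rule; it sits immediately before /θ/, so it assimilates completely and surfaces as [θ].
The same rule applies at the second boundary: /c/ → [ð] next to /ð/.

[θeθθʊluððiɴə]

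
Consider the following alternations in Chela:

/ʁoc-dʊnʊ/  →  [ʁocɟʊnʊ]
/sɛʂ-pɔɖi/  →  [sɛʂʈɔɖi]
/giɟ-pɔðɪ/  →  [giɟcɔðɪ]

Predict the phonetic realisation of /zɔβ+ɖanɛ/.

[zɔβbanɛ]

The data show progressive place assimilation: /d/ → [ɟ] after /c/; /p/ → [ʈ] after /ʂ/; /p/ → [c] after /ɟ/. In each pair only place changes, matching the preceding consonant, while manner and voice stay constant.
The rule targets /ɖ/ (voiced retroflex stop), which sits after the trigger /β/ (bilabial).
Changing only its place to bilabial gives [b] — the voiced bilabial stop.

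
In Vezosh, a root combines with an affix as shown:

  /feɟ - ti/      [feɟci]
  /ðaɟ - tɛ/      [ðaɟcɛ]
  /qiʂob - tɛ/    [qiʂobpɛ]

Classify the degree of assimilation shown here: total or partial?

Underlying /t/ is realised as [c] next to /ɟ/; /ɟ/ itself does not change.
The change alveolar → palatal matches the place of the preceding /ɟ/, identifying this as place assimilation.
Manner and voice are unchanged, so the assimilation is partial, not total.
The same holds elsewhere in the data: /t/ → [p] after /b/ (alveolar → bilabial, matching bilabial) — only place changes, and always toward the preceding segment.

partial assimilation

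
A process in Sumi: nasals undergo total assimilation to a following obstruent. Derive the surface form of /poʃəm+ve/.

/m/ is the segment targeted by the rule; it sits immediately before /v/, so it assimilates completely and surfaces as [v].

[poʃəvve]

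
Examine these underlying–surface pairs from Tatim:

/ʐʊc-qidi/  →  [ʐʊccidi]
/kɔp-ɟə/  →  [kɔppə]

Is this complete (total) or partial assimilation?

The segment that alternates is /ɟ/, which surfaces as [p] when adjacent to /p/.
The output [p] is identical to the trigger /p/ — every feature (place, manner, voicing) has been copied — so this is total assimilation.
The other form behaves the same way: /q/ → [c] after /c/ — in each case the output is a copy of the preceding consonant.

total assimilation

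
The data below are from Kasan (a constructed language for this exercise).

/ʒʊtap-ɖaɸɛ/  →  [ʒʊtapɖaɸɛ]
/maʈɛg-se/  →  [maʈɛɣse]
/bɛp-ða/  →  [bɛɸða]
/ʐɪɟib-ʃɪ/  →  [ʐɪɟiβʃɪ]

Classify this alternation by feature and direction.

The segment that alternates is /g/, which surfaces as [ɣ] when adjacent to /s/.
/g/ is a stop while /s/ is a fricative; the output [ɣ] is a fricative, matching the trigger — so the feature that spreads is manner.
Place and voice are unchanged, so the assimilation is partial, not total.
The same holds elsewhere in the data: /p/ → [ɸ] before /ð/ (stop → fricative, matching a fricative); /b/ → [β] before /ʃ/ (stop → fricative, matching a fricative) — only manner changes, and always toward the following segment.
Nothing changes in [ʒʊtapɖaɸɛ]: there the adjacent consonants already agree in manner (/p/ and /ɖ/ are both stops), so this form is consistent with the same rule.
The trigger is the following segment, so the direction is regressive (anticipatory).

regressive manner assimilation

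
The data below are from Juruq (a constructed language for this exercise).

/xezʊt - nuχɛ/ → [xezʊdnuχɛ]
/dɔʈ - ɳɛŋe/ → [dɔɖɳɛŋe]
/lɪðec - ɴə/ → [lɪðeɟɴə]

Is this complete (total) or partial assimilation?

Comparing underlying and surface forms, /t/ → [d] is the alternation; the neighbouring /n/ is constant.
The change voiceless → voiced matches the voicing of the following /n/, identifying this as voicing assimilation.
Place and manner are unchanged, so the assimilation is partial, not total.
Checking the remaining alternations: /ʈ/ → [ɖ] before /ɳ/ (voiceless → voiced, matching voiced); /c/ → [ɟ] before /ɴ/ (voiceless → voiced, matching voiced) — only voicing changes, and always toward the following segment.

partial assimilation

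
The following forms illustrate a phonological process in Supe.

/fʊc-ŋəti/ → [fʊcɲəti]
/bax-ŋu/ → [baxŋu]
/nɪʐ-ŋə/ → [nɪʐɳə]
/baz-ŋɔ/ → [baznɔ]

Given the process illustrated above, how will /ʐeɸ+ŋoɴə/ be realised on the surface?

The data show progressive place assimilation: /ŋ/ → [ɲ] after /c/; /ŋ/ → [ɳ] after /ʐ/; /ŋ/ → [n] after /z/. In each pair only place changes, matching the preceding consonant, while manner and voice stay constant.
Nothing changes in [baxŋu]: there the adjacent consonants already agree in place (/ŋ/ and /x/ are both velar), so this form is consistent with the same rule.
/ŋ/ is a voiced velar nasal. The preceding trigger /ɸ/ is bilabial, so /ŋ/ must become bilabial as well.
A voiced bilabial nasal is [m], so the surface segment is [m].

[ʐeɸmoɴə]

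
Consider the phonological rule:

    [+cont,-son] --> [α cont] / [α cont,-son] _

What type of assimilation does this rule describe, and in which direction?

The rule copies [cont] (continuancy) from the environment onto the target fricatives; since [±cont] encodes the stop/fricative manner contrast, the assimilating dimension is manner.
The conditioning segment sits to the left of the focus bar, meaning the trigger precedes the segment that changes — progressive assimilation.

progressive manner assimilation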